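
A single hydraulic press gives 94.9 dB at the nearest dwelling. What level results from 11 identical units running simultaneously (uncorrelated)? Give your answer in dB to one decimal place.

105.3 dB

With 11 equal, uncorrelated contributions the intensity is 11× that of one unit, giving a rise of 10·log₁₀ 11.
L_total = 94.9 + 10·log₁₀(11) = 94.9 + 10.414 = 105.31 dB.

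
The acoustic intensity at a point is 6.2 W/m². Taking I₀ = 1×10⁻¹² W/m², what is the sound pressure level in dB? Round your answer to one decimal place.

127.9 dB

L = 10·log₁₀(I/I₀) = 10·log₁₀(6.2/10⁻¹²) = 10·log₁₀(6.2×10^12).
L = 10·(0.7924 + 12) = 127.92 dB.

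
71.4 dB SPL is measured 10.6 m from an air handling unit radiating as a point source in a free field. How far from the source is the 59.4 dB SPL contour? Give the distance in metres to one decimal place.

For a point source L₁ − L₂ = 20·log₁₀(r₂/r₁), so r₂ = r₁·10^((L₁−L₂)/20).
r₂ = 10.6·10^((71.4−59.4)/20) = 10.6·10^(12.0/20) = 42.20 m.

42.2 m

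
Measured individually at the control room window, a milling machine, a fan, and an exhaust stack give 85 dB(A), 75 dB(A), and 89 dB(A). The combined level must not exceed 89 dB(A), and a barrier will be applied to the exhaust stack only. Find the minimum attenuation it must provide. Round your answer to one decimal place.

Everything except the exhaust stack sums to 10^(85/10) + 10^(75/10) = 3.479e+08 in linear terms, 85.41 dB(A).
The limit corresponds to 10^(89/10) = 7.943e+08; subtracting the fixed part leaves 4.465e+08 for the exhaust stack, i.e. 86.50 dB(A).
Required insertion loss = 89 − 86.50 = 2.50 dB.

2.5 dB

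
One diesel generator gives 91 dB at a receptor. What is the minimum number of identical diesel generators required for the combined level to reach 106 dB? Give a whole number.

32

N identical sources give L₁ + 10·log₁₀ N, so require 10·log₁₀ N ≥ 106 − 91 = 15.0 dB.
N ≥ 10^(15.0/10) = 31.623, so N = 32.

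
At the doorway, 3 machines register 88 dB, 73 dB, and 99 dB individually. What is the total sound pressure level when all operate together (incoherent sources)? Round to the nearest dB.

Incoherent sources combine by intensity addition: L_total = 10·log₁₀(Σ 10^(L_i/10)).
Σ 10^(L/10) = 10^(88/10) + 10^(73/10) + 10^(99/10) = 8.594e+09.
L_total = 10·log₁₀(8.594e+09) = 99.34 dB.

99 dB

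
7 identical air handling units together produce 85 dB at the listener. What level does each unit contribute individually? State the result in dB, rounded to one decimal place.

76.5 dB

Dividing the total intensity by 7 lowers the level by 10·log₁₀ 7 = 8.451 dB: L₁ = 85 − 8.451.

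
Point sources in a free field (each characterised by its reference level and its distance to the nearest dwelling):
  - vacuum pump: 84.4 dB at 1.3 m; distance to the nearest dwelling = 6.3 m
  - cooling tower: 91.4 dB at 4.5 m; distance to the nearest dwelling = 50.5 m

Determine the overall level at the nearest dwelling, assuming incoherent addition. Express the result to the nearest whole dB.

74 dB

Apply inverse-square spreading to bring every level to the receiver, then sum 10^(L/10).
vacuum pump: 84.4 − 20·log₁₀(6.3/1.3) = 84.4 − 13.71 = 70.69 dB.
cooling tower: 91.4 − 20·log₁₀(50.5/4.5) = 91.4 − 21.00 = 70.40 dB.
Σ 10^(L/10) = 2.269e+07 → L_total = 10·log₁₀(2.269e+07) = 73.56 dB.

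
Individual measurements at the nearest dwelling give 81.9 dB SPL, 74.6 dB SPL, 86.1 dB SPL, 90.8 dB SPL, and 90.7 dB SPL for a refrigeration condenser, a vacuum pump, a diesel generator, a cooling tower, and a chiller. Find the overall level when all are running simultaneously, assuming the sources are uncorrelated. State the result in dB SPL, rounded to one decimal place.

94.7 dB SPL

For uncorrelated sources the intensities add, so convert each level to linear form, sum, and take 10·log₁₀ of the total.
Σ 10^(L/10) = 10^(81.9/10) + 10^(74.6/10) + 10^(86.1/10) + 10^(90.8/10) + 10^(90.7/10) = 2.968e+09.
L_total = 10·log₁₀(2.968e+09) = 94.73 dB SPL.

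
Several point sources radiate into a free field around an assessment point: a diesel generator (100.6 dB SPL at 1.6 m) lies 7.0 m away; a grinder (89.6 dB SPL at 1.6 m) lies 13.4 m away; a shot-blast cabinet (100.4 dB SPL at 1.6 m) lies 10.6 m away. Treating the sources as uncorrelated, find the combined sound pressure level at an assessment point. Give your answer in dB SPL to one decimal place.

Propagate each source to the receiver with L = L_ref − 20·log₁₀(r/r_ref), then add intensities.
diesel generator: 100.6 − 20·log₁₀(7.0/1.6) = 100.6 − 12.82 = 87.78 dB SPL.
grinder: 89.6 − 20·log₁₀(13.4/1.6) = 89.6 − 18.46 = 71.14 dB SPL.
shot-blast cabinet: 100.4 − 20·log₁₀(10.6/1.6) = 100.4 − 16.42 = 83.98 dB SPL.
Σ 10^(L/10) = 8.627e+08 → L_total = 10·log₁₀(8.627e+08) = 89.36 dB SPL.

89.4 dB SPL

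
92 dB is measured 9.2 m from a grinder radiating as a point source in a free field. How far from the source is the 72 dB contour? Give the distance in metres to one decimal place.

92.0 m

The 20.0 dB drop corresponds to a distance ratio of 10^(20.0/20) for a point source.
r₂ = 9.2·10^((92−72)/20) = 9.2·10^(20.0/20) = 92.00 m.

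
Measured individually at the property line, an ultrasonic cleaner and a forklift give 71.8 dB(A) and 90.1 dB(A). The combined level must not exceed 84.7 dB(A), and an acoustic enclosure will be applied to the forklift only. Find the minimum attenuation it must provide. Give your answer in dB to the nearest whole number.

Everything except the forklift sums to 10^(71.8/10) = 1.514e+07 in linear terms, 71.80 dB(A).
To meet 84.7 dB(A) overall, the treated forklift may contribute at most 10^(84.7/10) − 1.514e+07 = 2.800e+08, i.e. 84.47 dB(A).
Required insertion loss = 90.1 − 84.47 = 5.63 dB.

6 dB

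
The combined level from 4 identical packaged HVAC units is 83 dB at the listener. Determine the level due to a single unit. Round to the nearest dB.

77 dB

For N identical incoherent sources L_total = L₁ + 10·log₁₀ N, so L₁ = 83 − 10·log₁₀(4) = 83 − 6.021.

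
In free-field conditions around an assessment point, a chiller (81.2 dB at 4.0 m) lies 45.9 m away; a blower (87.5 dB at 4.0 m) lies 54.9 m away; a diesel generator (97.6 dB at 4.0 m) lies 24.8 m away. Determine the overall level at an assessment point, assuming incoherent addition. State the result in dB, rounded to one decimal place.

81.9 dB

First find each source's level at the receiver (point-source: −20·log₁₀(r/r_ref)), then combine on an intensity basis.
chiller: 81.2 − 20·log₁₀(45.9/4.0) = 81.2 − 21.20 = 60.00 dB.
blower: 87.5 − 20·log₁₀(54.9/4.0) = 87.5 − 22.75 = 64.75 dB.
diesel generator: 97.6 − 20·log₁₀(24.8/4.0) = 97.6 − 15.85 = 81.75 dB.
Σ 10^(L/10) = 1.537e+08 → L_total = 10·log₁₀(1.537e+08) = 81.87 dB.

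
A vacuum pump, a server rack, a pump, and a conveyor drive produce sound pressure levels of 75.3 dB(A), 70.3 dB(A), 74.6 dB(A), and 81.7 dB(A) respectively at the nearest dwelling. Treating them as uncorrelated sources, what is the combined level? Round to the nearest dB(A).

83 dB(A)

Incoherent sources combine by intensity addition: L_total = 10·log₁₀(Σ 10^(L_i/10)).
Σ 10^(L/10) = 10^(75.3/10) + 10^(70.3/10) + 10^(74.6/10) + 10^(81.7/10) = 2.214e+08.
L_total = 10·log₁₀(2.214e+08) = 83.45 dB(A).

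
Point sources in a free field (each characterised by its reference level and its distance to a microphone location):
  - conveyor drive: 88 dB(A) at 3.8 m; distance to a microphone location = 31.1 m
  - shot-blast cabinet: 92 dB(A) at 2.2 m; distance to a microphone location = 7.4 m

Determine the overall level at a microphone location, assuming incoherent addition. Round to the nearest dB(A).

First find each source's level at the receiver (point-source: −20·log₁₀(r/r_ref)), then combine on an intensity basis.
conveyor drive: 88 − 20·log₁₀(31.1/3.8) = 88 − 18.26 = 69.74 dB(A).
shot-blast cabinet: 92 − 20·log₁₀(7.4/2.2) = 92 − 10.54 = 81.46 dB(A).
Σ 10^(L/10) = 1.495e+08 → L_total = 10·log₁₀(1.495e+08) = 81.75 dB(A).

82 dB(A)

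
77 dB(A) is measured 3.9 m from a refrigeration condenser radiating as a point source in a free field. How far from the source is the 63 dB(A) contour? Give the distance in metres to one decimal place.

The 14.0 dB drop corresponds to a distance ratio of 10^(14.0/20) for a point source.
r₂ = 3.9·10^((77−63)/20) = 3.9·10^(14.0/20) = 19.55 m.

19.5 m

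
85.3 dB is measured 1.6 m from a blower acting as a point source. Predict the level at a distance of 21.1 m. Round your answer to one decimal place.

Spherical spreading from a point source gives a 20·log₁₀(r₂/r₁) drop.
L₂ = 85.3 − 20·log₁₀(21.1/1.6) = 85.3 − 22.403 = 62.90 dB.

62.9 dB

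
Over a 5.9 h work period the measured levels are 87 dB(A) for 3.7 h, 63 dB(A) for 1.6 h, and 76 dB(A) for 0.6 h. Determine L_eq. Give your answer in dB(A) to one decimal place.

L_eq = 10·log₁₀[(1/T)·Σ tᵢ·10^(Lᵢ/10)] with T = 5.9 h.
Σ tᵢ·10^(Lᵢ/10) = 3.7·10^(87/10) + 1.6·10^(63/10) + 0.6·10^(76/10) = 1.881e+09.
L_eq = 10·log₁₀(1.881e+09/5.9) = 85.04 dB(A).

85.0 dB(A)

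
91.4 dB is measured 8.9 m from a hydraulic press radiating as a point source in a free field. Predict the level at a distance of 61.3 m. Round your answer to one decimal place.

Point-source attenuation: ΔL = 20·log₁₀(r₂/r₁) = 20·log₁₀(61.3/8.9) = 16.761 dB.
L₂ = 91.4 − 20·log₁₀(61.3/8.9) = 91.4 − 16.761 = 74.64 dB.

74.6 dB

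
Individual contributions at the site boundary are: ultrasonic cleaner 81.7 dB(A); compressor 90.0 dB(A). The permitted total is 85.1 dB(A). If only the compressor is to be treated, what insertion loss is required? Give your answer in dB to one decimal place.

Fixed contribution from the other source: Σ 10^(L/10) = 10^(81.7/10) = 1.479e+08 (81.70 dB(A)).
To meet 85.1 dB(A) overall, the treated compressor may contribute at most 10^(85.1/10) − 1.479e+08 = 1.757e+08, i.e. 82.45 dB(A).
So the compressor must be reduced from 90.0 to 82.45 dB(A): IL = 7.55 dB.

7.6 dB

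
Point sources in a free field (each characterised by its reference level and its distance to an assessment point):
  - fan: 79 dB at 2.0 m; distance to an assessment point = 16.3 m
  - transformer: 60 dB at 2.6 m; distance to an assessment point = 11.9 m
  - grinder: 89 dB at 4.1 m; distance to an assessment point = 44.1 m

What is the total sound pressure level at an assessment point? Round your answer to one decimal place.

First find each source's level at the receiver (point-source: −20·log₁₀(r/r_ref)), then combine on an intensity basis.
fan: 79 − 20·log₁₀(16.3/2.0) = 79 − 18.22 = 60.78 dB.
transformer: 60 − 20·log₁₀(11.9/2.6) = 60 − 13.21 = 46.79 dB.
grinder: 89 − 20·log₁₀(44.1/4.1) = 89 − 20.63 = 68.37 dB.
Σ 10^(L/10) = 8.109e+06 → L_total = 10·log₁₀(8.109e+06) = 69.09 dB.

69.1 dB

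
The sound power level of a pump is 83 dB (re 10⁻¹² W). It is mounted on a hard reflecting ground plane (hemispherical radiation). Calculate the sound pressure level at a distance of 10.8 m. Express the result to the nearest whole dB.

54 dB

L_p = L_w − 10·log₁₀(2π·r²) with r = 10.8 m.
2π·r² = 732.9 m², 10·log₁₀ of that is 28.650 dB.
L_p = 83 − 28.650 = 54.35 dB.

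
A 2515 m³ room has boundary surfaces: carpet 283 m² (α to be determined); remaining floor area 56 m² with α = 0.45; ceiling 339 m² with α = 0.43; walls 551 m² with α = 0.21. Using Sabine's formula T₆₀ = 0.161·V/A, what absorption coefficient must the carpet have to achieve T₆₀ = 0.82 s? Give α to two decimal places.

A = 0.161·V/T₆₀ = 0.161·2515/0.82 = 493.80 m² sabins.
Absorption from the other surfaces = 56·0.45 + 339·0.43 + 551·0.21 = 286.68 m², so the carpet must supply 207.12 m² over 283 m².
α = 207.12/283 = 0.732.

0.73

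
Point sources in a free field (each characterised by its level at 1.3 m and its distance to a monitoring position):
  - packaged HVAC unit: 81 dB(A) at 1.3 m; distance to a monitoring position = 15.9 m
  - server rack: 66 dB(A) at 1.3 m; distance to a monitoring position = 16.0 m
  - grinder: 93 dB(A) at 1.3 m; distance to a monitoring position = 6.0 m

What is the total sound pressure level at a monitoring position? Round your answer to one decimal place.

Propagate each source to the receiver with L = L_ref − 20·log₁₀(r/r_ref), then add intensities.
packaged HVAC unit: 81 − 20·log₁₀(15.9/1.3) = 81 − 21.75 = 59.25 dB(A).
server rack: 66 − 20·log₁₀(16.0/1.3) = 66 − 21.80 = 44.20 dB(A).
grinder: 93 − 20·log₁₀(6.0/1.3) = 93 − 13.28 = 79.72 dB(A).
Σ 10^(L/10) = 9.453e+07 → L_total = 10·log₁₀(9.453e+07) = 79.76 dB(A).

79.8 dB(A)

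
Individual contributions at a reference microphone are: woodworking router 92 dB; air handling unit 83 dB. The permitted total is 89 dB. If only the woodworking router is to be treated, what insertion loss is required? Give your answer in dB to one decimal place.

Fixed contribution from the other source: Σ 10^(L/10) = 10^(83/10) = 1.995e+08 (83.00 dB).
To meet 89 dB overall, the treated woodworking router may contribute at most 10^(89/10) − 1.995e+08 = 5.948e+08, i.e. 87.74 dB.
So the woodworking router must be reduced from 92 to 87.74 dB: IL = 4.26 dB.

4.3 dB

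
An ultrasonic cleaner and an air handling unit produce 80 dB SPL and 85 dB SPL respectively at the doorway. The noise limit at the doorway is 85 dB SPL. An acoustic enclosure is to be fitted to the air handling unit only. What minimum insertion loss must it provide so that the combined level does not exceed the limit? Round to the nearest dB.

2 dB

Everything except the air handling unit sums to 10^(80/10) = 1.000e+08 in linear terms, 80.00 dB SPL.
The limit corresponds to 10^(85/10) = 3.162e+08; subtracting the fixed part leaves 2.162e+08 for the air handling unit, i.e. 83.35 dB SPL.
Required insertion loss = 85 − 83.35 = 1.65 dB.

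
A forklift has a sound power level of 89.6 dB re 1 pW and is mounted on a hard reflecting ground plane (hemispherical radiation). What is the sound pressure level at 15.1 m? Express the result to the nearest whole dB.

58 dB

L_p = L_w − 10·log₁₀(2π·r²) with r = 15.1 m.
2π·r² = 1433 m², 10·log₁₀ of that is 31.561 dB.
L_p = 89.6 − 31.561 = 58.04 dB.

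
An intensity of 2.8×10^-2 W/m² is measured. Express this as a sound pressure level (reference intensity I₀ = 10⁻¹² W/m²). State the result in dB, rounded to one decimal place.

I/I₀ = 2.8×10^-2/10⁻¹² = 2.8×10^10, and L = 10·log₁₀(I/I₀).
L = 10·(0.4472 + 10) = 104.47 dB.

104.5 dB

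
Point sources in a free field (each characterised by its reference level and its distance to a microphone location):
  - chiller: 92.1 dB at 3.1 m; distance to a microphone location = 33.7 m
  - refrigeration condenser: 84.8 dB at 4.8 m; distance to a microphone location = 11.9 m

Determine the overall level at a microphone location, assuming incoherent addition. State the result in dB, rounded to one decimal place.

First find each source's level at the receiver (point-source: −20·log₁₀(r/r_ref)), then combine on an intensity basis.
chiller: 92.1 − 20·log₁₀(33.7/3.1) = 92.1 − 20.73 = 71.37 dB.
refrigeration condenser: 84.8 − 20·log₁₀(11.9/4.8) = 84.8 − 7.89 = 76.91 dB.
Σ 10^(L/10) = 6.286e+07 → L_total = 10·log₁₀(6.286e+07) = 77.98 dB.

78.0 dB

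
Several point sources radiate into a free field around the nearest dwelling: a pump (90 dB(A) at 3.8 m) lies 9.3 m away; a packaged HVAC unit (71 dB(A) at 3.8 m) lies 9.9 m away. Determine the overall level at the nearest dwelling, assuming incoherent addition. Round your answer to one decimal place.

82.3 dB(A)

First find each source's level at the receiver (point-source: −20·log₁₀(r/r_ref)), then combine on an intensity basis.
pump: 90 − 20·log₁₀(9.3/3.8) = 90 − 7.77 = 82.23 dB(A).
packaged HVAC unit: 71 − 20·log₁₀(9.9/3.8) = 71 − 8.32 = 62.68 dB(A).
Σ 10^(L/10) = 1.688e+08 → L_total = 10·log₁₀(1.688e+08) = 82.27 dB(A).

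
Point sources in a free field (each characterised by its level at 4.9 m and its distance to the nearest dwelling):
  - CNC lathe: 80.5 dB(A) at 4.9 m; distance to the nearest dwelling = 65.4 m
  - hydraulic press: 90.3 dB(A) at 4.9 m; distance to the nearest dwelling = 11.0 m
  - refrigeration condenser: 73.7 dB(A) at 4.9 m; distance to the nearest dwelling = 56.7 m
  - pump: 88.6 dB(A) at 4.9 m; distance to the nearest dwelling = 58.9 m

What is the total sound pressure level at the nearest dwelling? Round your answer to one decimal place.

83.4 dB(A)

Apply inverse-square spreading to bring every level to the receiver, then sum 10^(L/10).
CNC lathe: 80.5 − 20·log₁₀(65.4/4.9) = 80.5 − 22.51 = 57.99 dB(A).
hydraulic press: 90.3 − 20·log₁₀(11.0/4.9) = 90.3 − 7.02 = 83.28 dB(A).
refrigeration condenser: 73.7 − 20·log₁₀(56.7/4.9) = 73.7 − 21.27 = 52.43 dB(A).
pump: 88.6 − 20·log₁₀(58.9/4.9) = 88.6 − 21.60 = 67.00 dB(A).
Σ 10^(L/10) = 2.184e+08 → L_total = 10·log₁₀(2.184e+08) = 83.39 dB(A).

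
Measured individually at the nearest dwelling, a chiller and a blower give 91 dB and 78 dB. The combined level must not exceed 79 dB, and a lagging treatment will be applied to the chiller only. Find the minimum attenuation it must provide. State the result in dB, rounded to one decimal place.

18.9 dB

The untreated sources together contribute 10^(78/10) = 6.310e+07, i.e. 78.00 dB.
To meet 79 dB overall, the treated chiller may contribute at most 10^(79/10) − 6.310e+07 = 1.634e+07, i.e. 72.13 dB.
Required insertion loss = 91 − 72.13 = 18.87 dB.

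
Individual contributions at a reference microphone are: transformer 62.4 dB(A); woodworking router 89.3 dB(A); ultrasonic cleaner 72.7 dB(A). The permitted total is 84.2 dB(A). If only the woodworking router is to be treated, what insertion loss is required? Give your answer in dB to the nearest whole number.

5 dB

The untreated sources together contribute 10^(62.4/10) + 10^(72.7/10) = 2.036e+07, i.e. 73.09 dB(A).
To meet 84.2 dB(A) overall, the treated woodworking router may contribute at most 10^(84.2/10) − 2.036e+07 = 2.427e+08, i.e. 83.85 dB(A).
So the woodworking router must be reduced from 89.3 to 83.85 dB(A): IL = 5.45 dB.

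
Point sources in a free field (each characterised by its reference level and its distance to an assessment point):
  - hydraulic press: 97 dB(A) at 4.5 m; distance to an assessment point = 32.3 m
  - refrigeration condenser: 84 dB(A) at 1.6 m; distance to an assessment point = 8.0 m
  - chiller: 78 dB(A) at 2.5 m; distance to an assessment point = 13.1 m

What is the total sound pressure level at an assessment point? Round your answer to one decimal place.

Apply inverse-square spreading to bring every level to the receiver, then sum 10^(L/10).
hydraulic press: 97 − 20·log₁₀(32.3/4.5) = 97 − 17.12 = 79.88 dB(A).
refrigeration condenser: 84 − 20·log₁₀(8.0/1.6) = 84 − 13.98 = 70.02 dB(A).
chiller: 78 − 20·log₁₀(13.1/2.5) = 78 − 14.39 = 63.61 dB(A).
Σ 10^(L/10) = 1.096e+08 → L_total = 10·log₁₀(1.096e+08) = 80.40 dB(A).

80.4 dB(A)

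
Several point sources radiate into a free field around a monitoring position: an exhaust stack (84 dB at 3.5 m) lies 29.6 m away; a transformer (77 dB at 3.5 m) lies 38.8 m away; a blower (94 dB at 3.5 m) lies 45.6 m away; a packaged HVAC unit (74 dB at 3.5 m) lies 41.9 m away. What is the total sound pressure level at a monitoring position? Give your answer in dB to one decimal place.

72.8 dB

First find each source's level at the receiver (point-source: −20·log₁₀(r/r_ref)), then combine on an intensity basis.
exhaust stack: 84 − 20·log₁₀(29.6/3.5) = 84 − 18.54 = 65.46 dB.
transformer: 77 − 20·log₁₀(38.8/3.5) = 77 − 20.90 = 56.10 dB.
blower: 94 − 20·log₁₀(45.6/3.5) = 94 − 22.30 = 71.70 dB.
packaged HVAC unit: 74 − 20·log₁₀(41.9/3.5) = 74 − 21.56 = 52.44 dB.
Σ 10^(L/10) = 1.889e+07 → L_total = 10·log₁₀(1.889e+07) = 72.76 dB.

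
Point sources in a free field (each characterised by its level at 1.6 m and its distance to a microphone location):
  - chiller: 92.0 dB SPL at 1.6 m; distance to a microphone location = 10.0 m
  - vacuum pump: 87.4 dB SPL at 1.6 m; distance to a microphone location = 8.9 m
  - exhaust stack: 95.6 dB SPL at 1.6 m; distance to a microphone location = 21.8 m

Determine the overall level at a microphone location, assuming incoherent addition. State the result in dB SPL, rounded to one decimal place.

78.9 dB SPL

Propagate each source to the receiver with L = L_ref − 20·log₁₀(r/r_ref), then add intensities.
chiller: 92.0 − 20·log₁₀(10.0/1.6) = 92.0 − 15.92 = 76.08 dB SPL.
vacuum pump: 87.4 − 20·log₁₀(8.9/1.6) = 87.4 − 14.91 = 72.49 dB SPL.
exhaust stack: 95.6 − 20·log₁₀(21.8/1.6) = 95.6 − 22.69 = 72.91 dB SPL.
Σ 10^(L/10) = 7.789e+07 → L_total = 10·log₁₀(7.789e+07) = 78.91 dB SPL.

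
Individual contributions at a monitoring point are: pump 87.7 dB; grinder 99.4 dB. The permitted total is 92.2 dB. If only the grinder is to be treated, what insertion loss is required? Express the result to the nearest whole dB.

9 dB

Fixed contribution from the other source: Σ 10^(L/10) = 10^(87.7/10) = 5.888e+08 (87.70 dB).
The limit corresponds to 10^(92.2/10) = 1.660e+09; subtracting the fixed part leaves 1.071e+09 for the grinder, i.e. 90.30 dB.
Required insertion loss = 99.4 − 90.30 = 9.10 dB.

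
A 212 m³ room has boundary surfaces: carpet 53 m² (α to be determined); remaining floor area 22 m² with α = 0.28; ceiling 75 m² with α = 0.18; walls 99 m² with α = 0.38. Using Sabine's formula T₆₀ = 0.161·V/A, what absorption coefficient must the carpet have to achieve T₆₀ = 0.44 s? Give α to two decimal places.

0.38

From T₆₀ = 0.161·V/A, the target T₆₀ = 0.44 s needs A = 0.161·212/0.44 = 77.57 m².
Absorption from the other surfaces = 22·0.28 + 75·0.18 + 99·0.38 = 57.28 m², so the carpet must supply 20.29 m² over 53 m².
α = 20.29/53 = 0.383.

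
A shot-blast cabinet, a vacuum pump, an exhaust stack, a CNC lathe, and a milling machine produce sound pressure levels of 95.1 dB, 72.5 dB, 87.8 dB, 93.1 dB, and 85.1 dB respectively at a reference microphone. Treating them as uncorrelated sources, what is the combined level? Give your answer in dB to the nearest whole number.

98 dB

For uncorrelated sources the intensities add, so convert each level to linear form, sum, and take 10·log₁₀ of the total.
Σ 10^(L/10) = 10^(95.1/10) + 10^(72.5/10) + 10^(87.8/10) + 10^(93.1/10) + 10^(85.1/10) = 6.222e+09.
L_total = 10·log₁₀(6.222e+09) = 97.94 dB.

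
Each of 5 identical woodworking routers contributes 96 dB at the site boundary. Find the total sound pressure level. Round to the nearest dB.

With 5 equal, uncorrelated contributions the intensity is 5× that of one unit, giving a rise of 10·log₁₀ 5.
L_total = 96 + 10·log₁₀(5) = 96 + 6.990 = 102.99 dB.

103 dB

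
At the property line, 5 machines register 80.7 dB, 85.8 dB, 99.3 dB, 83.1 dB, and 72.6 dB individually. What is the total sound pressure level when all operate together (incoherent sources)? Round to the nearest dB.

Incoherent sources combine by intensity addition: L_total = 10·log₁₀(Σ 10^(L_i/10)).
Σ 10^(L/10) = 10^(80.7/10) + 10^(85.8/10) + 10^(99.3/10) + 10^(83.1/10) + 10^(72.6/10) = 9.231e+09.
L_total = 10·log₁₀(9.231e+09) = 99.65 dB.

100 dB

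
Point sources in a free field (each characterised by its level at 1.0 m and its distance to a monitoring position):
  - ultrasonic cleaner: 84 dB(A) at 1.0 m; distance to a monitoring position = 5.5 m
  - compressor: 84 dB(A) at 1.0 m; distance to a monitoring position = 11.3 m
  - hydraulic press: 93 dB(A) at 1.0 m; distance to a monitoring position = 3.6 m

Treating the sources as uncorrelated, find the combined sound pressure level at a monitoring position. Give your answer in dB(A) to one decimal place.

82.2 dB(A)

Propagate each source to the receiver with L = L_ref − 20·log₁₀(r/r_ref), then add intensities.
ultrasonic cleaner: 84 − 20·log₁₀(5.5/1.0) = 84 − 14.81 = 69.19 dB(A).
compressor: 84 − 20·log₁₀(11.3/1.0) = 84 − 21.06 = 62.94 dB(A).
hydraulic press: 93 − 20·log₁₀(3.6/1.0) = 93 − 11.13 = 81.87 dB(A).
Σ 10^(L/10) = 1.642e+08 → L_total = 10·log₁₀(1.642e+08) = 82.15 dB(A).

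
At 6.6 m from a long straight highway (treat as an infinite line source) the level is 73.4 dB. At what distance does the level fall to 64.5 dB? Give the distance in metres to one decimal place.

The 8.9 dB drop corresponds to a distance ratio of 10^(8.9/10) for a line source.
r₂ = 6.6·10^((73.4−64.5)/10) = 6.6·10^(8.9/10) = 51.23 m.

51.2 m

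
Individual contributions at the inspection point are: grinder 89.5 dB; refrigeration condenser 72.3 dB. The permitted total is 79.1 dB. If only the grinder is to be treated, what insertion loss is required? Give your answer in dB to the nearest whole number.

11 dB

Fixed contribution from the other source: Σ 10^(L/10) = 10^(72.3/10) = 1.698e+07 (72.30 dB).
The limit corresponds to 10^(79.1/10) = 8.128e+07; subtracting the fixed part leaves 6.430e+07 for the grinder, i.e. 78.08 dB.
Required insertion loss = 89.5 − 78.08 = 11.42 dB.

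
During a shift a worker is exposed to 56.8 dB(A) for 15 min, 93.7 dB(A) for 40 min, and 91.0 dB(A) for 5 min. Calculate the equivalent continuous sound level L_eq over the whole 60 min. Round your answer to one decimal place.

92.2 dB(A)

L_eq = 10·log₁₀[(1/T)·Σ tᵢ·10^(Lᵢ/10)] with T = 60 min.
Σ tᵢ·10^(Lᵢ/10) = 15·10^(56.8/10) + 40·10^(93.7/10) + 5·10^(91.0/10) = 1.001e+11.
L_eq = 10·log₁₀(1.001e+11/60) = 92.22 dB(A).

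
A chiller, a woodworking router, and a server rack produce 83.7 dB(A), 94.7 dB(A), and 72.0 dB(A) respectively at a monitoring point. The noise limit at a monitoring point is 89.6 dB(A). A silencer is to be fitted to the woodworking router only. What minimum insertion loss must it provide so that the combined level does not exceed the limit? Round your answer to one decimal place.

6.5 dB

The untreated sources together contribute 10^(83.7/10) + 10^(72.0/10) = 2.503e+08, i.e. 83.98 dB(A).
The limit corresponds to 10^(89.6/10) = 9.120e+08; subtracting the fixed part leaves 6.617e+08 for the woodworking router, i.e. 88.21 dB(A).
Required insertion loss = 94.7 − 88.21 = 6.49 dB.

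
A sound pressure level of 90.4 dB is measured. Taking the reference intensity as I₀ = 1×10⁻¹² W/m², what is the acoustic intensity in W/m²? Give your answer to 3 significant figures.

0.00110 W/m²

I = I₀·10^(L/10) = 10⁻¹² × 10^(90.4/10) = 10^(-2.960).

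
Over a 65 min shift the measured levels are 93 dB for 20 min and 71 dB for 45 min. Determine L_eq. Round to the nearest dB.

88 dB

The energy average is taken in the linear domain: L_eq = 10·log₁₀[(Σ tᵢ·10^(Lᵢ/10))/T], T = 65 min.
Σ tᵢ·10^(Lᵢ/10) = 20·10^(93/10) + 45·10^(71/10) = 4.047e+10.
L_eq = 10·log₁₀(4.047e+10/65) = 87.94 dB.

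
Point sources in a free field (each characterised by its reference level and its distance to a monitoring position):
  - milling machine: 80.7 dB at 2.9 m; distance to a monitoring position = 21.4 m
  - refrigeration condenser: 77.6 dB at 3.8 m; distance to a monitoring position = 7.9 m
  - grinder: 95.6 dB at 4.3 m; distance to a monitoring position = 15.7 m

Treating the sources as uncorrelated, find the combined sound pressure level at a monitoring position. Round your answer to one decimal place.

Propagate each source to the receiver with L = L_ref − 20·log₁₀(r/r_ref), then add intensities.
milling machine: 80.7 − 20·log₁₀(21.4/2.9) = 80.7 − 17.36 = 63.34 dB.
refrigeration condenser: 77.6 − 20·log₁₀(7.9/3.8) = 77.6 − 6.36 = 71.24 dB.
grinder: 95.6 − 20·log₁₀(15.7/4.3) = 95.6 − 11.25 = 84.35 dB.
Σ 10^(L/10) = 2.878e+08 → L_total = 10·log₁₀(2.878e+08) = 84.59 dB.

84.6 dB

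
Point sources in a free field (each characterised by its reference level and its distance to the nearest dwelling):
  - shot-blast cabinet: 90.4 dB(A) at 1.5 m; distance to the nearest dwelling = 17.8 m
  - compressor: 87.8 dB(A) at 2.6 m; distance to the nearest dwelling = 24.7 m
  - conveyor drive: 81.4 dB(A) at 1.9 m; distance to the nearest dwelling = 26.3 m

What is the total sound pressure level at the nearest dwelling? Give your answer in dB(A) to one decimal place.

Propagate each source to the receiver with L = L_ref − 20·log₁₀(r/r_ref), then add intensities.
shot-blast cabinet: 90.4 − 20·log₁₀(17.8/1.5) = 90.4 − 21.49 = 68.91 dB(A).
compressor: 87.8 − 20·log₁₀(24.7/2.6) = 87.8 − 19.55 = 68.25 dB(A).
conveyor drive: 81.4 − 20·log₁₀(26.3/1.9) = 81.4 − 22.82 = 58.58 dB(A).
Σ 10^(L/10) = 1.518e+07 → L_total = 10·log₁₀(1.518e+07) = 71.81 dB(A).

71.8 dB(A)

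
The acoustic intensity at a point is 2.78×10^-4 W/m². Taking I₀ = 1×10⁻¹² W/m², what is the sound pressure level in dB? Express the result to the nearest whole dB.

84 dB

L = 10·log₁₀(I/I₀) = 10·log₁₀(2.78×10^-4/10⁻¹²) = 10·log₁₀(2.78×10^8).
L = 10·(0.4440 + 8) = 84.44 dB.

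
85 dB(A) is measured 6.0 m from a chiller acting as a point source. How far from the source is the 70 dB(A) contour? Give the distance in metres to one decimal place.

33.7 m

The 15.0 dB drop corresponds to a distance ratio of 10^(15.0/20) for a point source.
r₂ = 6.0·10^((85−70)/20) = 6.0·10^(15.0/20) = 33.74 m.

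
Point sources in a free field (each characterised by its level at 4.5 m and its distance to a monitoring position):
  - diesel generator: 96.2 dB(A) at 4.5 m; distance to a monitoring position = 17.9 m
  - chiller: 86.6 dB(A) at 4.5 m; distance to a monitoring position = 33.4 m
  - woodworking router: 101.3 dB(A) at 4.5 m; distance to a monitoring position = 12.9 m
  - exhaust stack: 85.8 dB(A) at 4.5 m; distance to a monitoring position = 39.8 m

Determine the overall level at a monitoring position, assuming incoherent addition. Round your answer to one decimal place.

Propagate each source to the receiver with L = L_ref − 20·log₁₀(r/r_ref), then add intensities.
diesel generator: 96.2 − 20·log₁₀(17.9/4.5) = 96.2 − 11.99 = 84.21 dB(A).
chiller: 86.6 − 20·log₁₀(33.4/4.5) = 86.6 − 17.41 = 69.19 dB(A).
woodworking router: 101.3 − 20·log₁₀(12.9/4.5) = 101.3 − 9.15 = 92.15 dB(A).
exhaust stack: 85.8 − 20·log₁₀(39.8/4.5) = 85.8 − 18.93 = 66.87 dB(A).
Σ 10^(L/10) = 1.918e+09 → L_total = 10·log₁₀(1.918e+09) = 92.83 dB(A).

92.8 dB(A)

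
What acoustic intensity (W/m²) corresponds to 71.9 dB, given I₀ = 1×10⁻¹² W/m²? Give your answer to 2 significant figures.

1.5e-05 W/m²

I = I₀·10^(L/10) = 10⁻¹² × 10^(71.9/10) = 10^(-4.810).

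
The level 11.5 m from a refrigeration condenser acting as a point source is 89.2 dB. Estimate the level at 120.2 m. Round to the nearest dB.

For a point source, L₂ = L₁ − 20·log₁₀(r₂/r₁).
L₂ = 89.2 − 20·log₁₀(120.2/11.5) = 89.2 − 20.384 = 68.82 dB.

69 dB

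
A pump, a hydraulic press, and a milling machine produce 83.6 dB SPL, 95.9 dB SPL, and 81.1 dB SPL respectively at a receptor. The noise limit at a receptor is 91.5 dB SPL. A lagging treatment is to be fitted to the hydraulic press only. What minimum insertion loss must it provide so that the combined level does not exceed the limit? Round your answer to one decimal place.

Fixed contribution from the other sources: Σ 10^(L/10) = 10^(83.6/10) + 10^(81.1/10) = 3.579e+08 (85.54 dB SPL).
To meet 91.5 dB SPL overall, the treated hydraulic press may contribute at most 10^(91.5/10) − 3.579e+08 = 1.055e+09, i.e. 90.23 dB SPL.
Required insertion loss = 95.9 − 90.23 = 5.67 dB.

5.7 dB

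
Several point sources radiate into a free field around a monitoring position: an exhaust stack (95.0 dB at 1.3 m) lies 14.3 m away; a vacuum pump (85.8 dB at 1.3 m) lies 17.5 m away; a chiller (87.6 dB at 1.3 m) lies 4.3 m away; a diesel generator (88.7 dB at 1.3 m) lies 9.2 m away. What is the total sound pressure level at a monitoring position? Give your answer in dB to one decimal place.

First find each source's level at the receiver (point-source: −20·log₁₀(r/r_ref)), then combine on an intensity basis.
exhaust stack: 95.0 − 20·log₁₀(14.3/1.3) = 95.0 − 20.83 = 74.17 dB.
vacuum pump: 85.8 − 20·log₁₀(17.5/1.3) = 85.8 − 22.58 = 63.22 dB.
chiller: 87.6 − 20·log₁₀(4.3/1.3) = 87.6 − 10.39 = 77.21 dB.
diesel generator: 88.7 − 20·log₁₀(9.2/1.3) = 88.7 − 17.00 = 71.70 dB.
Σ 10^(L/10) = 9.563e+07 → L_total = 10·log₁₀(9.563e+07) = 79.81 dB.

79.8 dB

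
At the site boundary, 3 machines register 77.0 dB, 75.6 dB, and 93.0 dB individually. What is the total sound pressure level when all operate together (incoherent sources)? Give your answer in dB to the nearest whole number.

93 dB

Incoherent sources combine by intensity addition: L_total = 10·log₁₀(Σ 10^(L_i/10)).
Σ 10^(L/10) = 10^(77.0/10) + 10^(75.6/10) + 10^(93.0/10) = 2.082e+09.
L_total = 10·log₁₀(2.082e+09) = 93.18 dB.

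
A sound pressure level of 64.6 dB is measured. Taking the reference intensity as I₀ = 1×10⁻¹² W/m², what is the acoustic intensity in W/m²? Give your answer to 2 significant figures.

L = 10·log₁₀(I/I₀) ⇒ I = I₀·10^(L/10) = 10⁻¹² × 10^6.46.

2.9e-06 W/m²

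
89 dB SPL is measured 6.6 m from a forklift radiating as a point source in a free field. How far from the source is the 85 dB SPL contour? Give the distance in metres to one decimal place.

10.5 m

The 4.0 dB drop corresponds to a distance ratio of 10^(4.0/20) for a point source.
r₂ = 6.6·10^((89−85)/20) = 6.6·10^(4.0/20) = 10.46 m.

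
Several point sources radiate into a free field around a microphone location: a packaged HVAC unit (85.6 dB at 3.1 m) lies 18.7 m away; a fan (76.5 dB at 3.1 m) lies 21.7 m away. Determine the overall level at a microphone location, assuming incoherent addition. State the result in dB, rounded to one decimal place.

First find each source's level at the receiver (point-source: −20·log₁₀(r/r_ref)), then combine on an intensity basis.
packaged HVAC unit: 85.6 − 20·log₁₀(18.7/3.1) = 85.6 − 15.61 = 69.99 dB.
fan: 76.5 − 20·log₁₀(21.7/3.1) = 76.5 − 16.90 = 59.60 dB.
Σ 10^(L/10) = 1.089e+07 → L_total = 10·log₁₀(1.089e+07) = 70.37 dB.

70.4 dB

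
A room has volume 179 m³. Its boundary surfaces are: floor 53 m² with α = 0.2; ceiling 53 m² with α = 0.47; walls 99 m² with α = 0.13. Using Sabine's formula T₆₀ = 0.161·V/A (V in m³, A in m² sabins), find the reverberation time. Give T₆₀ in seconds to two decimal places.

0.60 s

A = Σ Sᵢαᵢ = 53·0.2 + 53·0.47 + 99·0.13 = 48.38 m².
T₆₀ = 0.161·V/A = 0.161·179/48.38 = 0.596 s.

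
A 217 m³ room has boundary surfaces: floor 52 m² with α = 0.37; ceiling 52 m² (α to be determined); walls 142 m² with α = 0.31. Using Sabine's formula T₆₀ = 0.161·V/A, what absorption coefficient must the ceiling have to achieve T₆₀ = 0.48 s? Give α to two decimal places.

0.18

Required total absorption A = 0.161·217/0.48 = 72.79 m².
Absorption from the other surfaces = 52·0.37 + 142·0.31 = 63.26 m², so the ceiling must supply 9.53 m² over 52 m².
α = 9.53/52 = 0.183.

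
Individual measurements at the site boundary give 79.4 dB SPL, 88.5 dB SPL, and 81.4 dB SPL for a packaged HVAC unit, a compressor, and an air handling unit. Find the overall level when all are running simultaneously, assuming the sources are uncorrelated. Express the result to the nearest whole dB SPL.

For uncorrelated sources the intensities add, so convert each level to linear form, sum, and take 10·log₁₀ of the total.
Σ 10^(L/10) = 10^(79.4/10) + 10^(88.5/10) + 10^(81.4/10) = 9.331e+08.
L_total = 10·log₁₀(9.331e+08) = 89.70 dB SPL.

90 dB SPL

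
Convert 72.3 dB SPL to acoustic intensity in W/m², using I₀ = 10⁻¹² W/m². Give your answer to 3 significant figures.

I/I₀ = 10^(72.3/10) = 1.698e+07, so I = 1.698e+07 × 10⁻¹² W/m².

1.70e-05 W/m²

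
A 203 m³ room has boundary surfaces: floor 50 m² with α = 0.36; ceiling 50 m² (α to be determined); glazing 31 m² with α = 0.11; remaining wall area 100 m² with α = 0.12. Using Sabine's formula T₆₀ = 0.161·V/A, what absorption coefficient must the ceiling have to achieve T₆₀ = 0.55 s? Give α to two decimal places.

From T₆₀ = 0.161·V/A, the target T₆₀ = 0.55 s needs A = 0.161·203/0.55 = 59.42 m².
Absorption from the other surfaces = 50·0.36 + 31·0.11 + 100·0.12 = 33.41 m², so the ceiling must supply 26.01 m² over 50 m².
α = 26.01/50 = 0.520.

0.52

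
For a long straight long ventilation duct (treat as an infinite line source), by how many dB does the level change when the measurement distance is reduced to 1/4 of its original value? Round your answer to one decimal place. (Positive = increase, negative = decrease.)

+6.0 dB

A line source loses 3 dB per doubling of distance; generally ΔL = −10·log₁₀(r₂/r₁).
ΔL = −10·log₁₀(0.25) = +6.02 dB.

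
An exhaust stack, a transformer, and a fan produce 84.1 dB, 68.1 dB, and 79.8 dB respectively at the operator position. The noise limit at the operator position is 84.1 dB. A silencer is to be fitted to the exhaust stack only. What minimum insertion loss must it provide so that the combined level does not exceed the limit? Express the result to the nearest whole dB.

The untreated sources together contribute 10^(68.1/10) + 10^(79.8/10) = 1.020e+08, i.e. 80.08 dB.
To meet 84.1 dB overall, the treated exhaust stack may contribute at most 10^(84.1/10) − 1.020e+08 = 1.551e+08, i.e. 81.91 dB.
Required insertion loss = 84.1 − 81.91 = 2.19 dB.

2 dB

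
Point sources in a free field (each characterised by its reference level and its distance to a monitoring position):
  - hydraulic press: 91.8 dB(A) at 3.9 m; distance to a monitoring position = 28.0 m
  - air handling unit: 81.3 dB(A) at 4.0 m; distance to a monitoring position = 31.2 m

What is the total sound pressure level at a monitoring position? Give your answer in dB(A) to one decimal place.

75.0 dB(A)

Apply inverse-square spreading to bring every level to the receiver, then sum 10^(L/10).
hydraulic press: 91.8 − 20·log₁₀(28.0/3.9) = 91.8 − 17.12 = 74.68 dB(A).
air handling unit: 81.3 − 20·log₁₀(31.2/4.0) = 81.3 − 17.84 = 63.46 dB(A).
Σ 10^(L/10) = 3.158e+07 → L_total = 10·log₁₀(3.158e+07) = 74.99 dB(A).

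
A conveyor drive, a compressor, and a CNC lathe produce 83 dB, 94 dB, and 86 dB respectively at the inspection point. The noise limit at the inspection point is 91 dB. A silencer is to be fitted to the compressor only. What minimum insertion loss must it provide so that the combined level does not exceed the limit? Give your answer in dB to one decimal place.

5.8 dB

The untreated sources together contribute 10^(83/10) + 10^(86/10) = 5.976e+08, i.e. 87.76 dB.
To meet 91 dB overall, the treated compressor may contribute at most 10^(91/10) − 5.976e+08 = 6.613e+08, i.e. 88.20 dB.
So the compressor must be reduced from 94 to 88.20 dB: IL = 5.80 dB.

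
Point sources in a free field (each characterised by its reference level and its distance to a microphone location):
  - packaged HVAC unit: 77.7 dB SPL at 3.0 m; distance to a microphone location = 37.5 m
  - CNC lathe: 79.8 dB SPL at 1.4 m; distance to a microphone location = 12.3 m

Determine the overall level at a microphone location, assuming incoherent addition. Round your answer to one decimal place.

Propagate each source to the receiver with L = L_ref − 20·log₁₀(r/r_ref), then add intensities.
packaged HVAC unit: 77.7 − 20·log₁₀(37.5/3.0) = 77.7 − 21.94 = 55.76 dB SPL.
CNC lathe: 79.8 − 20·log₁₀(12.3/1.4) = 79.8 − 18.88 = 60.92 dB SPL.
Σ 10^(L/10) = 1.614e+06 → L_total = 10·log₁₀(1.614e+06) = 62.08 dB SPL.

62.1 dB SPL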